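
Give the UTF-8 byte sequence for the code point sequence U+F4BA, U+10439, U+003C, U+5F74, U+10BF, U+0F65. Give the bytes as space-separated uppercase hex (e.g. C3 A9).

U+F4BA: 3-byte form → EF 92 BA.
U+10439: 4-byte form → F0 90 90 B9.
U+003C: 1-byte form → 3C.
U+5F74: 3-byte form → E5 BD B4.
U+10BF: 3-byte form → E1 82 BF.
U+0F65: 3-byte form → E0 BD A5.
Concatenated (17 bytes): EF 92 BA F0 90 90 B9 3C E5 BD B4 E1 82 BF E0 BD A5.

EF 92 BA F0 90 90 B9 3C E5 BD B4 E1 82 BF E0 BD A5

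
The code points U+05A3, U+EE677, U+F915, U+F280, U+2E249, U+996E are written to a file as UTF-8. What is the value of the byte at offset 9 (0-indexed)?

0xEF

U+05A3 → 2-byte form D6 A3 at offsets 0–1.
U+EE677 → 4-byte form F3 AE 99 B7 at offsets 2–5.
U+F915 → 3-byte form EF A4 95 at offsets 6–8.
U+F280 → 3-byte form EF 8A 80 at offsets 9–11.
Offset 9 falls in char 4's range; it's byte 1 of EF 8A 80 = 0xEF.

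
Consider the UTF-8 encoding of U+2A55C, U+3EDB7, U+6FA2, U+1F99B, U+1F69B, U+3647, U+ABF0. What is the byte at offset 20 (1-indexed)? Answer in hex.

0xE3

1-indexed offset 20 is 0-indexed offset 19.
U+2A55C → 4-byte form F0 AA 95 9C at offsets 0–3.
U+3EDB7 → 4-byte form F0 BE B6 B7 at offsets 4–7.
U+6FA2 → 3-byte form E6 BE A2 at offsets 8–10.
U+1F99B → 4-byte form F0 9F A6 9B at offsets 11–14.
U+1F69B → 4-byte form F0 9F 9A 9B at offsets 15–18.
U+3647 → 3-byte form E3 99 87 at offsets 19–21.
Offset 19 falls in char 6's range; it's byte 1 of E3 99 87 = 0xE3.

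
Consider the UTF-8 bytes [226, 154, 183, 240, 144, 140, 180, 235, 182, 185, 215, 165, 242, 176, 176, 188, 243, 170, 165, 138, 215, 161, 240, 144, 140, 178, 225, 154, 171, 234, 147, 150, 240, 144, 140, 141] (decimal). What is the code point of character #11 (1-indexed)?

U+1030D

Offset 0: leading byte 0xE2 = 11100010 → 3-byte char #1 = E2 9A B7.
Offset 3: leading byte 0xF0 = 11110000 → 4-byte char #2 = F0 90 8C B4.
Offset 7: leading byte 0xEB = 11101011 → 3-byte char #3 = EB B6 B9.
Offset 10: leading byte 0xD7 = 11010111 → 2-byte char #4 = D7 A5.
Offset 12: leading byte 0xF2 = 11110010 → 4-byte char #5 = F2 B0 B0 BC.
Offset 16: leading byte 0xF3 = 11110011 → 4-byte char #6 = F3 AA A5 8A.
Offset 20: leading byte 0xD7 = 11010111 → 2-byte char #7 = D7 A1.
Offset 22: leading byte 0xF0 = 11110000 → 4-byte char #8 = F0 90 8C B2.
Offset 26: leading byte 0xE1 = 11100001 → 3-byte char #9 = E1 9A AB.
Offset 29: leading byte 0xEA = 11101010 → 3-byte char #10 = EA 93 96.
Offset 32: leading byte 0xF0 = 11110000 → 4-byte char #11 = F0 90 8C 8D.
Leading byte 0xF0 = 11110000 matches 11110xxx → 4-byte sequence.
Byte 1: 0xF0 = 11110000, payload 000 (3 bits).
Byte 2: 0x90 = 10010000 (10xxxxxx ✓), payload 010000.
Byte 3: 0x8C = 10001100 (10xxxxxx ✓), payload 001100.
Byte 4: 0x8D = 10001101 (10xxxxxx ✓), payload 001101.
Concatenate: 000010000001100001101 = 0x1030D (21 bits → U+1030D).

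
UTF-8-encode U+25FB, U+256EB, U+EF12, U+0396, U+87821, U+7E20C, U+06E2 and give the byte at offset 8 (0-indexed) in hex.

0xBC

U+25FB → 3-byte form E2 97 BB at offsets 0–2.
U+256EB → 4-byte form F0 A5 9B AB at offsets 3–6.
U+EF12 → 3-byte form EE BC 92 at offsets 7–9.
Offset 8 falls in char 3's range; it's byte 2 of EE BC 92 = 0xBC.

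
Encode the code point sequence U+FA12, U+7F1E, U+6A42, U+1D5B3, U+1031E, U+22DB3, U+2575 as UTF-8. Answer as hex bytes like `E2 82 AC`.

EF A8 92 E7 BC 9E E6 A9 82 F0 9D 96 B3 F0 90 8C 9E F0 A2 B6 B3 E2 95 B5

U+FA12: 3-byte form → EF A8 92.
U+7F1E: 3-byte form → E7 BC 9E.
U+6A42: 3-byte form → E6 A9 82.
U+1D5B3: 4-byte form → F0 9D 96 B3.
U+1031E: 4-byte form → F0 90 8C 9E.
U+22DB3: 4-byte form → F0 A2 B6 B3.
U+2575: 3-byte form → E2 95 B5.
Concatenated (24 bytes): EF A8 92 E7 BC 9E E6 A9 82 F0 9D 96 B3 F0 90 8C 9E F0 A2 B6 B3 E2 95 B5.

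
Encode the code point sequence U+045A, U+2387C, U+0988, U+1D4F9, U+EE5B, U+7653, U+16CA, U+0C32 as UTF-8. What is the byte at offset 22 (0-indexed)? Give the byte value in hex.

0xE0

U+045A → 2-byte form D1 9A at offsets 0–1.
U+2387C → 4-byte form F0 A3 A1 BC at offsets 2–5.
U+0988 → 3-byte form E0 A6 88 at offsets 6–8.
U+1D4F9 → 4-byte form F0 9D 93 B9 at offsets 9–12.
U+EE5B → 3-byte form EE B9 9B at offsets 13–15.
U+7653 → 3-byte form E7 99 93 at offsets 16–18.
U+16CA → 3-byte form E1 9B 8A at offsets 19–21.
U+0C32 → 3-byte form E0 B0 B2 at offsets 22–24.
Offset 22 falls in char 8's range; it's byte 1 of E0 B0 B2 = 0xE0.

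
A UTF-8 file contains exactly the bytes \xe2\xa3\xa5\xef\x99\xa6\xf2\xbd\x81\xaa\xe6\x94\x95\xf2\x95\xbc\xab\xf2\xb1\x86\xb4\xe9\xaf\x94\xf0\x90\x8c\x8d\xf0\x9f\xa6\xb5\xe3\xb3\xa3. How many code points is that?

10

Byte at offset 0: 0xE2 = 11100010 → 3-byte char (#1). Advance 3.
Byte at offset 3: 0xEF = 11101111 → 3-byte char (#2). Advance 3.
Byte at offset 6: 0xF2 = 11110010 → 4-byte char (#3). Advance 4.
Byte at offset 10: 0xE6 = 11100110 → 3-byte char (#4). Advance 3.
Byte at offset 13: 0xF2 = 11110010 → 4-byte char (#5). Advance 4.
Byte at offset 17: 0xF2 = 11110010 → 4-byte char (#6). Advance 4.
Byte at offset 21: 0xE9 = 11101001 → 3-byte char (#7). Advance 3.
Byte at offset 24: 0xF0 = 11110000 → 4-byte char (#8). Advance 4.
Byte at offset 28: 0xF0 = 11110000 → 4-byte char (#9). Advance 4.
Byte at offset 32: 0xE3 = 11100011 → 3-byte char (#10). Advance 3.
Reached end at offset 35 after 10 code points.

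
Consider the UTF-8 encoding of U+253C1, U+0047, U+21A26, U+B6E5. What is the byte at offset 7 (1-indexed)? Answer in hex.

0xA1

1-indexed offset 7 is 0-indexed offset 6.
U+253C1 → 4-byte form F0 A5 8F 81 at offsets 0–3.
U+0047 → 1-byte form 47 at offsets 4–4.
U+21A26 → 4-byte form F0 A1 A8 A6 at offsets 5–8.
Offset 6 falls in char 3's range; it's byte 2 of F0 A1 A8 A6 = 0xA1.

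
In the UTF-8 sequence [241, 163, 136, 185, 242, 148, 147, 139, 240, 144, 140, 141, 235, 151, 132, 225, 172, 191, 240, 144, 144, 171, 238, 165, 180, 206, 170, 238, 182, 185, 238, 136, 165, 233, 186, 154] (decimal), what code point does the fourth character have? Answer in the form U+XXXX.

U+B5C4

Offset 0: leading byte 0xF1 = 11110001 → 4-byte char #1 = F1 A3 88 B9.
Offset 4: leading byte 0xF2 = 11110010 → 4-byte char #2 = F2 94 93 8B.
Offset 8: leading byte 0xF0 = 11110000 → 4-byte char #3 = F0 90 8C 8D.
Offset 12: leading byte 0xEB = 11101011 → 3-byte char #4 = EB 97 84.
Leading byte 0xEB = 11101011 matches 1110xxxx → 3-byte sequence.
Byte 1: 0xEB = 11101011, payload 1011 (4 bits).
Byte 2: 0x97 = 10010111 (10xxxxxx ✓), payload 010111.
Byte 3: 0x84 = 10000100 (10xxxxxx ✓), payload 000100.
Concatenate: 1011010111000100 = 0xB5C4 (16 bits → U+B5C4).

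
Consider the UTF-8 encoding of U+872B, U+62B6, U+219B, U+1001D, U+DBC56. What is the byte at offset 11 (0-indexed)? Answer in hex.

0x80

U+872B → 3-byte form E8 9C AB at offsets 0–2.
U+62B6 → 3-byte form E6 8A B6 at offsets 3–5.
U+219B → 3-byte form E2 86 9B at offsets 6–8.
U+1001D → 4-byte form F0 90 80 9D at offsets 9–12.
Offset 11 falls in char 4's range; it's byte 3 of F0 90 80 9D = 0x80.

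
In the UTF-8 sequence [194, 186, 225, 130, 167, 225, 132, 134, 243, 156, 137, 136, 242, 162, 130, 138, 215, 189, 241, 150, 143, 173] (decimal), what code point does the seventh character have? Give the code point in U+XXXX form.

Offset 0: leading byte 0xC2 = 11000010 → 2-byte char #1 = C2 BA.
Offset 2: leading byte 0xE1 = 11100001 → 3-byte char #2 = E1 82 A7.
Offset 5: leading byte 0xE1 = 11100001 → 3-byte char #3 = E1 84 86.
Offset 8: leading byte 0xF3 = 11110011 → 4-byte char #4 = F3 9C 89 88.
Offset 12: leading byte 0xF2 = 11110010 → 4-byte char #5 = F2 A2 82 8A.
Offset 16: leading byte 0xD7 = 11010111 → 2-byte char #6 = D7 BD.
Offset 18: leading byte 0xF1 = 11110001 → 4-byte char #7 = F1 96 8F AD.
Leading byte 0xF1 = 11110001 matches 11110xxx → 4-byte sequence.
Byte 1: 0xF1 = 11110001, payload 001 (3 bits).
Byte 2: 0x96 = 10010110 (10xxxxxx ✓), payload 010110.
Byte 3: 0x8F = 10001111 (10xxxxxx ✓), payload 001111.
Byte 4: 0xAD = 10101101 (10xxxxxx ✓), payload 101101.
Concatenate: 001010110001111101101 = 0x563ED (21 bits → U+563ED).

U+563ED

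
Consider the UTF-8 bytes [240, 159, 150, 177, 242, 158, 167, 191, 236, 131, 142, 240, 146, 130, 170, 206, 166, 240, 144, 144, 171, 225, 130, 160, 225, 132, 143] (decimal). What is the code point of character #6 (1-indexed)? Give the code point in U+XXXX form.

U+1042B

Offset 0: leading byte 0xF0 = 11110000 → 4-byte char #1 = F0 9F 96 B1.
Offset 4: leading byte 0xF2 = 11110010 → 4-byte char #2 = F2 9E A7 BF.
Offset 8: leading byte 0xEC = 11101100 → 3-byte char #3 = EC 83 8E.
Offset 11: leading byte 0xF0 = 11110000 → 4-byte char #4 = F0 92 82 AA.
Offset 15: leading byte 0xCE = 11001110 → 2-byte char #5 = CE A6.
Offset 17: leading byte 0xF0 = 11110000 → 4-byte char #6 = F0 90 90 AB.
Leading byte 0xF0 = 11110000 matches 11110xxx → 4-byte sequence.
Byte 1: 0xF0 = 11110000, payload 000 (3 bits).
Byte 2: 0x90 = 10010000 (10xxxxxx ✓), payload 010000.
Byte 3: 0x90 = 10010000 (10xxxxxx ✓), payload 010000.
Byte 4: 0xAB = 10101011 (10xxxxxx ✓), payload 101011.
Concatenate: 000010000010000101011 = 0x1042B (21 bits → U+1042B).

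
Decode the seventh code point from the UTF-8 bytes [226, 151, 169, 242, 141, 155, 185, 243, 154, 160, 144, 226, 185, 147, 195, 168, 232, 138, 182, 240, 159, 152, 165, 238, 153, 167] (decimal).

U+1F625

Offset 0: leading byte 0xE2 = 11100010 → 3-byte char #1 = E2 97 A9.
Offset 3: leading byte 0xF2 = 11110010 → 4-byte char #2 = F2 8D 9B B9.
Offset 7: leading byte 0xF3 = 11110011 → 4-byte char #3 = F3 9A A0 90.
Offset 11: leading byte 0xE2 = 11100010 → 3-byte char #4 = E2 B9 93.
Offset 14: leading byte 0xC3 = 11000011 → 2-byte char #5 = C3 A8.
Offset 16: leading byte 0xE8 = 11101000 → 3-byte char #6 = E8 8A B6.
Offset 19: leading byte 0xF0 = 11110000 → 4-byte char #7 = F0 9F 98 A5.
Leading byte 0xF0 = 11110000 matches 11110xxx → 4-byte sequence.
Byte 1: 0xF0 = 11110000, payload 000 (3 bits).
Byte 2: 0x9F = 10011111 (10xxxxxx ✓), payload 011111.
Byte 3: 0x98 = 10011000 (10xxxxxx ✓), payload 011000.
Byte 4: 0xA5 = 10100101 (10xxxxxx ✓), payload 100101.
Concatenate: 000011111011000100101 = 0x1F625 (21 bits → U+1F625).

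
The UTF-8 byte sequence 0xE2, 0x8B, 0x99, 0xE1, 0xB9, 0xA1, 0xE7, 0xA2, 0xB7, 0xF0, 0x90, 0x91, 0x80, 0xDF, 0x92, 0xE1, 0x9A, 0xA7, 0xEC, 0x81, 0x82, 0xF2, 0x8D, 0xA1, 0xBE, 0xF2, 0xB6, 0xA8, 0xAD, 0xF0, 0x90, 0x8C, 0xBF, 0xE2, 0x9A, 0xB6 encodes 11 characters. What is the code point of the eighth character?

U+8D87E

Offset 0: leading byte 0xE2 = 11100010 → 3-byte char #1 = E2 8B 99.
Offset 3: leading byte 0xE1 = 11100001 → 3-byte char #2 = E1 B9 A1.
Offset 6: leading byte 0xE7 = 11100111 → 3-byte char #3 = E7 A2 B7.
Offset 9: leading byte 0xF0 = 11110000 → 4-byte char #4 = F0 90 91 80.
Offset 13: leading byte 0xDF = 11011111 → 2-byte char #5 = DF 92.
Offset 15: leading byte 0xE1 = 11100001 → 3-byte char #6 = E1 9A A7.
Offset 18: leading byte 0xEC = 11101100 → 3-byte char #7 = EC 81 82.
Offset 21: leading byte 0xF2 = 11110010 → 4-byte char #8 = F2 8D A1 BE.
Leading byte 0xF2 = 11110010 matches 11110xxx → 4-byte sequence.
Byte 1: 0xF2 = 11110010, payload 010 (3 bits).
Byte 2: 0x8D = 10001101 (10xxxxxx ✓), payload 001101.
Byte 3: 0xA1 = 10100001 (10xxxxxx ✓), payload 100001.
Byte 4: 0xBE = 10111110 (10xxxxxx ✓), payload 111110.
Concatenate: 010001101100001111110 = 0x8D87E (21 bits → U+8D87E).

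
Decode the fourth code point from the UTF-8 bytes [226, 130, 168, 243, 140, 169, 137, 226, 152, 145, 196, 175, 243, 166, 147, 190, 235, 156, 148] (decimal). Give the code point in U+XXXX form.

U+012F

Offset 0: leading byte 0xE2 = 11100010 → 3-byte char #1 = E2 82 A8.
Offset 3: leading byte 0xF3 = 11110011 → 4-byte char #2 = F3 8C A9 89.
Offset 7: leading byte 0xE2 = 11100010 → 3-byte char #3 = E2 98 91.
Offset 10: leading byte 0xC4 = 11000100 → 2-byte char #4 = C4 AF.
Leading byte 0xC4 = 11000100 matches 110xxxxx → 2-byte sequence.
Byte 1: 0xC4 = 11000100, payload 00100 (5 bits).
Byte 2: 0xAF = 10101111 (10xxxxxx ✓), payload 101111.
Concatenate: 00100101111 = 0x12F (11 bits → U+012F).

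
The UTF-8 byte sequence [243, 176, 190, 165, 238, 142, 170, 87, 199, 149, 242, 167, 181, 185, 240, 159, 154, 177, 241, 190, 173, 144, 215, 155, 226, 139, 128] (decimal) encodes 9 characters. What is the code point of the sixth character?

U+1F6B1

Offset 0: leading byte 0xF3 = 11110011 → 4-byte char #1 = F3 B0 BE A5.
Offset 4: leading byte 0xEE = 11101110 → 3-byte char #2 = EE 8E AA.
Offset 7: leading byte 0x57 = 01010111 → 1-byte char #3 = 57.
Offset 8: leading byte 0xC7 = 11000111 → 2-byte char #4 = C7 95.
Offset 10: leading byte 0xF2 = 11110010 → 4-byte char #5 = F2 A7 B5 B9.
Offset 14: leading byte 0xF0 = 11110000 → 4-byte char #6 = F0 9F 9A B1.
Leading byte 0xF0 = 11110000 matches 11110xxx → 4-byte sequence.
Byte 1: 0xF0 = 11110000, payload 000 (3 bits).
Byte 2: 0x9F = 10011111 (10xxxxxx ✓), payload 011111.
Byte 3: 0x9A = 10011010 (10xxxxxx ✓), payload 011010.
Byte 4: 0xB1 = 10110001 (10xxxxxx ✓), payload 110001.
Concatenate: 000011111011010110001 = 0x1F6B1 (21 bits → U+1F6B1).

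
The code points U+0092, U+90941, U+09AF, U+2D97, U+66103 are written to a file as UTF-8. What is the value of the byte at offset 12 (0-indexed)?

U+0092 → 2-byte form C2 92 at offsets 0–1.
U+90941 → 4-byte form F2 90 A5 81 at offsets 2–5.
U+09AF → 3-byte form E0 A6 AF at offsets 6–8.
U+2D97 → 3-byte form E2 B6 97 at offsets 9–11.
U+66103 → 4-byte form F1 A6 84 83 at offsets 12–15.
Offset 12 falls in char 5's range; it's byte 1 of F1 A6 84 83 = 0xF1.

0xF1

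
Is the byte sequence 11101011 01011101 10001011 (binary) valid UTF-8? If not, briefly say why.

Leading byte 0xEB = 11101011 → 3-byte form.
Byte 2 is 0x5D = 01011101, which is not 10xxxxxx — expected a continuation byte.

invalid (non-continuation byte where continuation expected)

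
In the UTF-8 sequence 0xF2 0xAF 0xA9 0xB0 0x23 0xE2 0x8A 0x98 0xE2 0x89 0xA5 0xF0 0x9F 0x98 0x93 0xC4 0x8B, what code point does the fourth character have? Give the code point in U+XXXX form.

Offset 0: leading byte 0xF2 = 11110010 → 4-byte char #1 = F2 AF A9 B0.
Offset 4: leading byte 0x23 = 00100011 → 1-byte char #2 = 23.
Offset 5: leading byte 0xE2 = 11100010 → 3-byte char #3 = E2 8A 98.
Offset 8: leading byte 0xE2 = 11100010 → 3-byte char #4 = E2 89 A5.
Leading byte 0xE2 = 11100010 matches 1110xxxx → 3-byte sequence.
Byte 1: 0xE2 = 11100010, payload 0010 (4 bits).
Byte 2: 0x89 = 10001001 (10xxxxxx ✓), payload 001001.
Byte 3: 0xA5 = 10100101 (10xxxxxx ✓), payload 100101.
Concatenate: 0010001001100101 = 0x2265 (16 bits → U+2265).

U+2265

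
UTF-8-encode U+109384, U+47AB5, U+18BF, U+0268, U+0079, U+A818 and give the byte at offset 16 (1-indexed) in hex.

0xA0

1-indexed offset 16 is 0-indexed offset 15.
U+109384 → 4-byte form F4 89 8E 84 at offsets 0–3.
U+47AB5 → 4-byte form F1 87 AA B5 at offsets 4–7.
U+18BF → 3-byte form E1 A2 BF at offsets 8–10.
U+0268 → 2-byte form C9 A8 at offsets 11–12.
U+0079 → 1-byte form 79 at offsets 13–13.
U+A818 → 3-byte form EA A0 98 at offsets 14–16.
Offset 15 falls in char 6's range; it's byte 2 of EA A0 98 = 0xA0.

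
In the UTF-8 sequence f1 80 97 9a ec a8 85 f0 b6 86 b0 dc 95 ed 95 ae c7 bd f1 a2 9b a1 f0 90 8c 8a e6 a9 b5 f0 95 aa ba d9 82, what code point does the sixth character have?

Offset 0: leading byte 0xF1 = 11110001 → 4-byte char #1 = F1 80 97 9A.
Offset 4: leading byte 0xEC = 11101100 → 3-byte char #2 = EC A8 85.
Offset 7: leading byte 0xF0 = 11110000 → 4-byte char #3 = F0 B6 86 B0.
Offset 11: leading byte 0xDC = 11011100 → 2-byte char #4 = DC 95.
Offset 13: leading byte 0xED = 11101101 → 3-byte char #5 = ED 95 AE.
Offset 16: leading byte 0xC7 = 11000111 → 2-byte char #6 = C7 BD.
Leading byte 0xC7 = 11000111 matches 110xxxxx → 2-byte sequence.
Byte 1: 0xC7 = 11000111, payload 00111 (5 bits).
Byte 2: 0xBD = 10111101 (10xxxxxx ✓), payload 111101.
Concatenate: 00111111101 = 0x1FD (11 bits → U+01FD).

U+01FD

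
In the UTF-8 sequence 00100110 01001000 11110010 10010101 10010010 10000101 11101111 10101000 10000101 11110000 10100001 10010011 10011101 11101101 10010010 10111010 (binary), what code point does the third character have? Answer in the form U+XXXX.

Offset 0: leading byte 0x26 = 00100110 → 1-byte char #1 = 26.
Offset 1: leading byte 0x48 = 01001000 → 1-byte char #2 = 48.
Offset 2: leading byte 0xF2 = 11110010 → 4-byte char #3 = F2 95 92 85.
Leading byte 0xF2 = 11110010 matches 11110xxx → 4-byte sequence.
Byte 1: 0xF2 = 11110010, payload 010 (3 bits).
Byte 2: 0x95 = 10010101 (10xxxxxx ✓), payload 010101.
Byte 3: 0x92 = 10010010 (10xxxxxx ✓), payload 010010.
Byte 4: 0x85 = 10000101 (10xxxxxx ✓), payload 000101.
Concatenate: 010010101010010000101 = 0x95485 (21 bits → U+95485).

U+95485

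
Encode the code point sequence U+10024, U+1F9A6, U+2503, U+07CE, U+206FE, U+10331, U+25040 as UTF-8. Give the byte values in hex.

U+10024: 4-byte form → F0 90 80 A4.
U+1F9A6: 4-byte form → F0 9F A6 A6.
U+2503: 3-byte form → E2 94 83.
U+07CE: 2-byte form → DF 8E.
U+206FE: 4-byte form → F0 A0 9B BE.
U+10331: 4-byte form → F0 90 8C B1.
U+25040: 4-byte form → F0 A5 81 80.
Concatenated (25 bytes): F0 90 80 A4 F0 9F A6 A6 E2 94 83 DF 8E F0 A0 9B BE F0 90 8C B1 F0 A5 81 80.

F0 90 80 A4 F0 9F A6 A6 E2 94 83 DF 8E F0 A0 9B BE F0 90 8C B1 F0 A5 81 80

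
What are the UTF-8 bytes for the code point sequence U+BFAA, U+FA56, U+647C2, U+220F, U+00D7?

U+BFAA: 3-byte form → EB BE AA.
U+FA56: 3-byte form → EF A9 96.
U+647C2: 4-byte form → F1 A4 9F 82.
U+220F: 3-byte form → E2 88 8F.
U+00D7: 2-byte form → C3 97.
Concatenated (15 bytes): EB BE AA EF A9 96 F1 A4 9F 82 E2 88 8F C3 97.

EB BE AA EF A9 96 F1 A4 9F 82 E2 88 8F C3 97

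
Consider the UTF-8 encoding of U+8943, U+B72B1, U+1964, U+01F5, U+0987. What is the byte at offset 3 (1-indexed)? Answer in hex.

0x83

1-indexed offset 3 is 0-indexed offset 2.
U+8943 → 3-byte form E8 A5 83 at offsets 0–2.
Offset 2 falls in char 1's range; it's byte 3 of E8 A5 83 = 0x83.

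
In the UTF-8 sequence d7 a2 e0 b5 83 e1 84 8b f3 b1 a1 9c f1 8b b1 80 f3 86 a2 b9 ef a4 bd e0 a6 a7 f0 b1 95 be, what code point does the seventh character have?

U+F93D

Offset 0: leading byte 0xD7 = 11010111 → 2-byte char #1 = D7 A2.
Offset 2: leading byte 0xE0 = 11100000 → 3-byte char #2 = E0 B5 83.
Offset 5: leading byte 0xE1 = 11100001 → 3-byte char #3 = E1 84 8B.
Offset 8: leading byte 0xF3 = 11110011 → 4-byte char #4 = F3 B1 A1 9C.
Offset 12: leading byte 0xF1 = 11110001 → 4-byte char #5 = F1 8B B1 80.
Offset 16: leading byte 0xF3 = 11110011 → 4-byte char #6 = F3 86 A2 B9.
Offset 20: leading byte 0xEF = 11101111 → 3-byte char #7 = EF A4 BD.
Leading byte 0xEF = 11101111 matches 1110xxxx → 3-byte sequence.
Byte 1: 0xEF = 11101111, payload 1111 (4 bits).
Byte 2: 0xA4 = 10100100 (10xxxxxx ✓), payload 100100.
Byte 3: 0xBD = 10111101 (10xxxxxx ✓), payload 111101.
Concatenate: 1111100100111101 = 0xF93D (16 bits → U+F93D).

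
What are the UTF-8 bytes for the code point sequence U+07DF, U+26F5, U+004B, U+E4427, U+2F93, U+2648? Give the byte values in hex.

U+07DF: 2-byte form → DF 9F.
U+26F5: 3-byte form → E2 9B B5.
U+004B: 1-byte form → 4B.
U+E4427: 4-byte form → F3 A4 90 A7.
U+2F93: 3-byte form → E2 BE 93.
U+2648: 3-byte form → E2 99 88.
Concatenated (16 bytes): DF 9F E2 9B B5 4B F3 A4 90 A7 E2 BE 93 E2 99 88.

DF 9F E2 9B B5 4B F3 A4 90 A7 E2 BE 93 E2 99 88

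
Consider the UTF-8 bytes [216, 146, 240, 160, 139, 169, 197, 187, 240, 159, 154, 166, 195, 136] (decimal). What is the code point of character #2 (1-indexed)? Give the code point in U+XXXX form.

Offset 0: leading byte 0xD8 = 11011000 → 2-byte char #1 = D8 92.
Offset 2: leading byte 0xF0 = 11110000 → 4-byte char #2 = F0 A0 8B A9.
Leading byte 0xF0 = 11110000 matches 11110xxx → 4-byte sequence.
Byte 1: 0xF0 = 11110000, payload 000 (3 bits).
Byte 2: 0xA0 = 10100000 (10xxxxxx ✓), payload 100000.
Byte 3: 0x8B = 10001011 (10xxxxxx ✓), payload 001011.
Byte 4: 0xA9 = 10101001 (10xxxxxx ✓), payload 101001.
Concatenate: 000100000001011101001 = 0x202E9 (21 bits → U+202E9).

U+202E9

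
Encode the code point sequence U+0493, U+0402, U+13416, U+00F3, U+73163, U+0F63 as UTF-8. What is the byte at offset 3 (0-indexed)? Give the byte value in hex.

0x82

U+0493 → 2-byte form D2 93 at offsets 0–1.
U+0402 → 2-byte form D0 82 at offsets 2–3.
Offset 3 falls in char 2's range; it's byte 2 of D0 82 = 0x82.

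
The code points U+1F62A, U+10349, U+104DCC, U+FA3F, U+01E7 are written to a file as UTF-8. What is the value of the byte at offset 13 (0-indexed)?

U+1F62A → 4-byte form F0 9F 98 AA at offsets 0–3.
U+10349 → 4-byte form F0 90 8D 89 at offsets 4–7.
U+104DCC → 4-byte form F4 84 B7 8C at offsets 8–11.
U+FA3F → 3-byte form EF A8 BF at offsets 12–14.
Offset 13 falls in char 4's range; it's byte 2 of EF A8 BF = 0xA8.

0xA8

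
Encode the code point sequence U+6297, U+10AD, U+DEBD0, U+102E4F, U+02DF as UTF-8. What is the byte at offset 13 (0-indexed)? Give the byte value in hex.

0x8F

U+6297 → 3-byte form E6 8A 97 at offsets 0–2.
U+10AD → 3-byte form E1 82 AD at offsets 3–5.
U+DEBD0 → 4-byte form F3 9E AF 90 at offsets 6–9.
U+102E4F → 4-byte form F4 82 B9 8F at offsets 10–13.
Offset 13 falls in char 4's range; it's byte 4 of F4 82 B9 8F = 0x8F.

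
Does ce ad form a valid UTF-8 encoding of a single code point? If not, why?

Leading byte 0xCE = 11001110 → 2-byte form.
Continuation bytes 0xAD=10101101 all match 10xxxxxx.
Decoded value 0x3AD is ≥ 0x80 (shortest form) and not a surrogate.

valid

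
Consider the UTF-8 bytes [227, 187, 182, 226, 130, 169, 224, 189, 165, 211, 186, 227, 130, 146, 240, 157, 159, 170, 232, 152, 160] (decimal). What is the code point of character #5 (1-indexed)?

Offset 0: leading byte 0xE3 = 11100011 → 3-byte char #1 = E3 BB B6.
Offset 3: leading byte 0xE2 = 11100010 → 3-byte char #2 = E2 82 A9.
Offset 6: leading byte 0xE0 = 11100000 → 3-byte char #3 = E0 BD A5.
Offset 9: leading byte 0xD3 = 11010011 → 2-byte char #4 = D3 BA.
Offset 11: leading byte 0xE3 = 11100011 → 3-byte char #5 = E3 82 92.
Leading byte 0xE3 = 11100011 matches 1110xxxx → 3-byte sequence.
Byte 1: 0xE3 = 11100011, payload 0011 (4 bits).
Byte 2: 0x82 = 10000010 (10xxxxxx ✓), payload 000010.
Byte 3: 0x92 = 10010010 (10xxxxxx ✓), payload 010010.
Concatenate: 0011000010010010 = 0x3092 (16 bits → U+3092).

U+3092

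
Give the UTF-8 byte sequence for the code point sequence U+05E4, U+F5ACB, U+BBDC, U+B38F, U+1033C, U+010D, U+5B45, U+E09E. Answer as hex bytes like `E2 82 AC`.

D7 A4 F3 B5 AB 8B EB AF 9C EB 8E 8F F0 90 8C BC C4 8D E5 AD 85 EE 82 9E

U+05E4: 2-byte form → D7 A4.
U+F5ACB: 4-byte form → F3 B5 AB 8B.
U+BBDC: 3-byte form → EB AF 9C.
U+B38F: 3-byte form → EB 8E 8F.
U+1033C: 4-byte form → F0 90 8C BC.
U+010D: 2-byte form → C4 8D.
U+5B45: 3-byte form → E5 AD 85.
U+E09E: 3-byte form → EE 82 9E.
Concatenated (24 bytes): D7 A4 F3 B5 AB 8B EB AF 9C EB 8E 8F F0 90 8C BC C4 8D E5 AD 85 EE 82 9E.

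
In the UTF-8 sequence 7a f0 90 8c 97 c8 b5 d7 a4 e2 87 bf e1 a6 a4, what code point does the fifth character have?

U+21FF

Offset 0: leading byte 0x7A = 01111010 → 1-byte char #1 = 7A.
Offset 1: leading byte 0xF0 = 11110000 → 4-byte char #2 = F0 90 8C 97.
Offset 5: leading byte 0xC8 = 11001000 → 2-byte char #3 = C8 B5.
Offset 7: leading byte 0xD7 = 11010111 → 2-byte char #4 = D7 A4.
Offset 9: leading byte 0xE2 = 11100010 → 3-byte char #5 = E2 87 BF.
Leading byte 0xE2 = 11100010 matches 1110xxxx → 3-byte sequence.
Byte 1: 0xE2 = 11100010, payload 0010 (4 bits).
Byte 2: 0x87 = 10000111 (10xxxxxx ✓), payload 000111.
Byte 3: 0xBF = 10111111 (10xxxxxx ✓), payload 111111.
Concatenate: 0010000111111111 = 0x21FF (16 bits → U+21FF).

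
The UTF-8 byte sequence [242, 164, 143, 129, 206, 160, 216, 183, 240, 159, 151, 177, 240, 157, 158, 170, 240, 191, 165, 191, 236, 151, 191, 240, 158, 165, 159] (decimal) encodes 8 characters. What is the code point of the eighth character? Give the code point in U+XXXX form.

Offset 0: leading byte 0xF2 = 11110010 → 4-byte char #1 = F2 A4 8F 81.
Offset 4: leading byte 0xCE = 11001110 → 2-byte char #2 = CE A0.
Offset 6: leading byte 0xD8 = 11011000 → 2-byte char #3 = D8 B7.
Offset 8: leading byte 0xF0 = 11110000 → 4-byte char #4 = F0 9F 97 B1.
Offset 12: leading byte 0xF0 = 11110000 → 4-byte char #5 = F0 9D 9E AA.
Offset 16: leading byte 0xF0 = 11110000 → 4-byte char #6 = F0 BF A5 BF.
Offset 20: leading byte 0xEC = 11101100 → 3-byte char #7 = EC 97 BF.
Offset 23: leading byte 0xF0 = 11110000 → 4-byte char #8 = F0 9E A5 9F.
Leading byte 0xF0 = 11110000 matches 11110xxx → 4-byte sequence.
Byte 1: 0xF0 = 11110000, payload 000 (3 bits).
Byte 2: 0x9E = 10011110 (10xxxxxx ✓), payload 011110.
Byte 3: 0xA5 = 10100101 (10xxxxxx ✓), payload 100101.
Byte 4: 0x9F = 10011111 (10xxxxxx ✓), payload 011111.
Concatenate: 000011110100101011111 = 0x1E95F (21 bits → U+1E95F).

U+1E95F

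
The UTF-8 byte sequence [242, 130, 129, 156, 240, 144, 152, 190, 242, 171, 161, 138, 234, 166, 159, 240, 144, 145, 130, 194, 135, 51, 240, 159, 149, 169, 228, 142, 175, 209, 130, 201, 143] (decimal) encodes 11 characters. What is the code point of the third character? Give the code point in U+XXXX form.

Offset 0: leading byte 0xF2 = 11110010 → 4-byte char #1 = F2 82 81 9C.
Offset 4: leading byte 0xF0 = 11110000 → 4-byte char #2 = F0 90 98 BE.
Offset 8: leading byte 0xF2 = 11110010 → 4-byte char #3 = F2 AB A1 8A.
Leading byte 0xF2 = 11110010 matches 11110xxx → 4-byte sequence.
Byte 1: 0xF2 = 11110010, payload 010 (3 bits).
Byte 2: 0xAB = 10101011 (10xxxxxx ✓), payload 101011.
Byte 3: 0xA1 = 10100001 (10xxxxxx ✓), payload 100001.
Byte 4: 0x8A = 10001010 (10xxxxxx ✓), payload 001010.
Concatenate: 010101011100001001010 = 0xAB84A (21 bits → U+AB84A).

U+AB84A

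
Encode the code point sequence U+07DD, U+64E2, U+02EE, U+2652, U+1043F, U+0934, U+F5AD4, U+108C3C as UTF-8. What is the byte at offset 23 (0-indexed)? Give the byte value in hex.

0xB0

U+07DD → 2-byte form DF 9D at offsets 0–1.
U+64E2 → 3-byte form E6 93 A2 at offsets 2–4.
U+02EE → 2-byte form CB AE at offsets 5–6.
U+2652 → 3-byte form E2 99 92 at offsets 7–9.
U+1043F → 4-byte form F0 90 90 BF at offsets 10–13.
U+0934 → 3-byte form E0 A4 B4 at offsets 14–16.
U+F5AD4 → 4-byte form F3 B5 AB 94 at offsets 17–20.
U+108C3C → 4-byte form F4 88 B0 BC at offsets 21–24.
Offset 23 falls in char 8's range; it's byte 3 of F4 88 B0 BC = 0xB0.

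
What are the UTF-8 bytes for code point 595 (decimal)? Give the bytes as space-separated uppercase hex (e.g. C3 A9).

U+0253 = 0x253 = 595 decimal. In range U+0080–U+07FF → 2-byte form: 110xxxxx 10xxxxxx.
Binary (11 bits): 01001010011.
Split 5+6: 01001 | 010011.
Byte 1: 11001001 = 0xC9.
Byte 2: 10010011 = 0x93.

C9 93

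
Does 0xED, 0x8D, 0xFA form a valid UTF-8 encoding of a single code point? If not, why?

Leading byte 0xED = 11101101 → 3-byte form.
Byte 3 is 0xFA = 11111010, which is not 10xxxxxx — expected a continuation byte.

invalid (non-continuation byte where continuation expected)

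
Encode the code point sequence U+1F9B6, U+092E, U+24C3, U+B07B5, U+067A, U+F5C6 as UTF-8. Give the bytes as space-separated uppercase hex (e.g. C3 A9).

U+1F9B6: 4-byte form → F0 9F A6 B6.
U+092E: 3-byte form → E0 A4 AE.
U+24C3: 3-byte form → E2 93 83.
U+B07B5: 4-byte form → F2 B0 9E B5.
U+067A: 2-byte form → D9 BA.
U+F5C6: 3-byte form → EF 97 86.
Concatenated (19 bytes): F0 9F A6 B6 E0 A4 AE E2 93 83 F2 B0 9E B5 D9 BA EF 97 86.

F0 9F A6 B6 E0 A4 AE E2 93 83 F2 B0 9E B5 D9 BA EF 97 86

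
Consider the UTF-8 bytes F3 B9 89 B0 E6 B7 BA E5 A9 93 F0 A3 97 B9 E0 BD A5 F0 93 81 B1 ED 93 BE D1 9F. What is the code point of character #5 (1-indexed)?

Offset 0: leading byte 0xF3 = 11110011 → 4-byte char #1 = F3 B9 89 B0.
Offset 4: leading byte 0xE6 = 11100110 → 3-byte char #2 = E6 B7 BA.
Offset 7: leading byte 0xE5 = 11100101 → 3-byte char #3 = E5 A9 93.
Offset 10: leading byte 0xF0 = 11110000 → 4-byte char #4 = F0 A3 97 B9.
Offset 14: leading byte 0xE0 = 11100000 → 3-byte char #5 = E0 BD A5.
Leading byte 0xE0 = 11100000 matches 1110xxxx → 3-byte sequence.
Byte 1: 0xE0 = 11100000, payload 0000 (4 bits).
Byte 2: 0xBD = 10111101 (10xxxxxx ✓), payload 111101.
Byte 3: 0xA5 = 10100101 (10xxxxxx ✓), payload 100101.
Concatenate: 0000111101100101 = 0xF65 (16 bits → U+0F65).

U+0F65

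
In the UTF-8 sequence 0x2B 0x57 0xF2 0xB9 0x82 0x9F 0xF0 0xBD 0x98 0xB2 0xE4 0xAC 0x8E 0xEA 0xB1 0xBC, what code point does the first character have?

U+002B

Offset 0: leading byte 0x2B = 00101011 → 1-byte char #1 = 2B.
Leading byte 0x2B = 00101011 matches 0xxxxxxx → 1-byte sequence.
Byte 1: 0x2B = 00101011, payload 0101011 (7 bits).
Concatenate: 0101011 = 0x2B (7 bits → U+002B).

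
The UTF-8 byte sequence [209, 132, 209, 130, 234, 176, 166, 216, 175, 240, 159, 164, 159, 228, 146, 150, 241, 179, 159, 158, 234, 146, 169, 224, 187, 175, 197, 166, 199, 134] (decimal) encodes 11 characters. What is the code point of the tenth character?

Offset 0: leading byte 0xD1 = 11010001 → 2-byte char #1 = D1 84.
Offset 2: leading byte 0xD1 = 11010001 → 2-byte char #2 = D1 82.
Offset 4: leading byte 0xEA = 11101010 → 3-byte char #3 = EA B0 A6.
Offset 7: leading byte 0xD8 = 11011000 → 2-byte char #4 = D8 AF.
Offset 9: leading byte 0xF0 = 11110000 → 4-byte char #5 = F0 9F A4 9F.
Offset 13: leading byte 0xE4 = 11100100 → 3-byte char #6 = E4 92 96.
Offset 16: leading byte 0xF1 = 11110001 → 4-byte char #7 = F1 B3 9F 9E.
Offset 20: leading byte 0xEA = 11101010 → 3-byte char #8 = EA 92 A9.
Offset 23: leading byte 0xE0 = 11100000 → 3-byte char #9 = E0 BB AF.
Offset 26: leading byte 0xC5 = 11000101 → 2-byte char #10 = C5 A6.
Leading byte 0xC5 = 11000101 matches 110xxxxx → 2-byte sequence.
Byte 1: 0xC5 = 11000101, payload 00101 (5 bits).
Byte 2: 0xA6 = 10100110 (10xxxxxx ✓), payload 100110.
Concatenate: 00101100110 = 0x166 (11 bits → U+0166).

U+0166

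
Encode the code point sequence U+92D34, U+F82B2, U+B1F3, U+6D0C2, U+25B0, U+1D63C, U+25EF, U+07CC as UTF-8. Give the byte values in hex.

U+92D34: 4-byte form → F2 92 B4 B4.
U+F82B2: 4-byte form → F3 B8 8A B2.
U+B1F3: 3-byte form → EB 87 B3.
U+6D0C2: 4-byte form → F1 AD 83 82.
U+25B0: 3-byte form → E2 96 B0.
U+1D63C: 4-byte form → F0 9D 98 BC.
U+25EF: 3-byte form → E2 97 AF.
U+07CC: 2-byte form → DF 8C.
Concatenated (27 bytes): F2 92 B4 B4 F3 B8 8A B2 EB 87 B3 F1 AD 83 82 E2 96 B0 F0 9D 98 BC E2 97 AF DF 8C.

F2 92 B4 B4 F3 B8 8A B2 EB 87 B3 F1 AD 83 82 E2 96 B0 F0 9D 98 BC E2 97 AF DF 8C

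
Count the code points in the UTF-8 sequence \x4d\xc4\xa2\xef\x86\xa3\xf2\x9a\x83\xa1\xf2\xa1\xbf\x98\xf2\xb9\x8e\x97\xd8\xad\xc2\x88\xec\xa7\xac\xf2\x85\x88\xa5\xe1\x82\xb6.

Byte at offset 0: 0x4D = 01001101 → 1-byte char (#1). Advance 1.
Byte at offset 1: 0xC4 = 11000100 → 2-byte char (#2). Advance 2.
Byte at offset 3: 0xEF = 11101111 → 3-byte char (#3). Advance 3.
Byte at offset 6: 0xF2 = 11110010 → 4-byte char (#4). Advance 4.
Byte at offset 10: 0xF2 = 11110010 → 4-byte char (#5). Advance 4.
Byte at offset 14: 0xF2 = 11110010 → 4-byte char (#6). Advance 4.
Byte at offset 18: 0xD8 = 11011000 → 2-byte char (#7). Advance 2.
Byte at offset 20: 0xC2 = 11000010 → 2-byte char (#8). Advance 2.
Byte at offset 22: 0xEC = 11101100 → 3-byte char (#9). Advance 3.
Byte at offset 25: 0xF2 = 11110010 → 4-byte char (#10). Advance 4.
Byte at offset 29: 0xE1 = 11100001 → 3-byte char (#11). Advance 3.
Reached end at offset 32 after 11 code points.

11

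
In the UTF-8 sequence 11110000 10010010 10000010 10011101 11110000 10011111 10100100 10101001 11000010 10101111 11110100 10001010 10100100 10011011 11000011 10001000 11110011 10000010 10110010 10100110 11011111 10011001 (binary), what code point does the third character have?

Offset 0: leading byte 0xF0 = 11110000 → 4-byte char #1 = F0 92 82 9D.
Offset 4: leading byte 0xF0 = 11110000 → 4-byte char #2 = F0 9F A4 A9.
Offset 8: leading byte 0xC2 = 11000010 → 2-byte char #3 = C2 AF.
Leading byte 0xC2 = 11000010 matches 110xxxxx → 2-byte sequence.
Byte 1: 0xC2 = 11000010, payload 00010 (5 bits).
Byte 2: 0xAF = 10101111 (10xxxxxx ✓), payload 101111.
Concatenate: 00010101111 = 0xAF (11 bits → U+00AF).

U+00AF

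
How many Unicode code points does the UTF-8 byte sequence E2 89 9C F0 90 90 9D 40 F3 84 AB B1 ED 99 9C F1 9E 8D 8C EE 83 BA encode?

7

Byte at offset 0: 0xE2 = 11100010 → 3-byte char (#1). Advance 3.
Byte at offset 3: 0xF0 = 11110000 → 4-byte char (#2). Advance 4.
Byte at offset 7: 0x40 = 01000000 → 1-byte char (#3). Advance 1.
Byte at offset 8: 0xF3 = 11110011 → 4-byte char (#4). Advance 4.
Byte at offset 12: 0xED = 11101101 → 3-byte char (#5). Advance 3.
Byte at offset 15: 0xF1 = 11110001 → 4-byte char (#6). Advance 4.
Byte at offset 19: 0xEE = 11101110 → 3-byte char (#7). Advance 3.
Reached end at offset 22 after 7 code points.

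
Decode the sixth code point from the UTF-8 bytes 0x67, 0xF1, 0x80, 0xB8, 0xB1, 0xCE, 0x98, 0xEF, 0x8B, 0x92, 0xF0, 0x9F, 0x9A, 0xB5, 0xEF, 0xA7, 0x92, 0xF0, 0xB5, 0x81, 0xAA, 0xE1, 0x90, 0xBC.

Offset 0: leading byte 0x67 = 01100111 → 1-byte char #1 = 67.
Offset 1: leading byte 0xF1 = 11110001 → 4-byte char #2 = F1 80 B8 B1.
Offset 5: leading byte 0xCE = 11001110 → 2-byte char #3 = CE 98.
Offset 7: leading byte 0xEF = 11101111 → 3-byte char #4 = EF 8B 92.
Offset 10: leading byte 0xF0 = 11110000 → 4-byte char #5 = F0 9F 9A B5.
Offset 14: leading byte 0xEF = 11101111 → 3-byte char #6 = EF A7 92.
Leading byte 0xEF = 11101111 matches 1110xxxx → 3-byte sequence.
Byte 1: 0xEF = 11101111, payload 1111 (4 bits).
Byte 2: 0xA7 = 10100111 (10xxxxxx ✓), payload 100111.
Byte 3: 0x92 = 10010010 (10xxxxxx ✓), payload 010010.
Concatenate: 1111100111010010 = 0xF9D2 (16 bits → U+F9D2).

U+F9D2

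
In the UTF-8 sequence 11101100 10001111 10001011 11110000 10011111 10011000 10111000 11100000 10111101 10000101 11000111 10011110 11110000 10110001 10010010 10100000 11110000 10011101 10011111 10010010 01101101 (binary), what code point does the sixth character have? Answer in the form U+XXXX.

Offset 0: leading byte 0xEC = 11101100 → 3-byte char #1 = EC 8F 8B.
Offset 3: leading byte 0xF0 = 11110000 → 4-byte char #2 = F0 9F 98 B8.
Offset 7: leading byte 0xE0 = 11100000 → 3-byte char #3 = E0 BD 85.
Offset 10: leading byte 0xC7 = 11000111 → 2-byte char #4 = C7 9E.
Offset 12: leading byte 0xF0 = 11110000 → 4-byte char #5 = F0 B1 92 A0.
Offset 16: leading byte 0xF0 = 11110000 → 4-byte char #6 = F0 9D 9F 92.
Leading byte 0xF0 = 11110000 matches 11110xxx → 4-byte sequence.
Byte 1: 0xF0 = 11110000, payload 000 (3 bits).
Byte 2: 0x9D = 10011101 (10xxxxxx ✓), payload 011101.
Byte 3: 0x9F = 10011111 (10xxxxxx ✓), payload 011111.
Byte 4: 0x92 = 10010010 (10xxxxxx ✓), payload 010010.
Concatenate: 000011101011111010010 = 0x1D7D2 (21 bits → U+1D7D2).

U+1D7D2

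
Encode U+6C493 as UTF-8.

U+6C493 = 0x6C493 = 443539 decimal. In range U+10000–U+10FFFF → 4-byte form: 11110xxx 10xxxxxx 10xxxxxx 10xxxxxx.
Binary (21 bits): 001101100010010010011.
Split 3+6+6+6: 001 | 101100 | 010010 | 010011.
Byte 1: 11110001 = 0xF1.
Byte 2: 10101100 = 0xAC.
Byte 3: 10010010 = 0x92.
Byte 4: 10010011 = 0x93.

F1 AC 92 93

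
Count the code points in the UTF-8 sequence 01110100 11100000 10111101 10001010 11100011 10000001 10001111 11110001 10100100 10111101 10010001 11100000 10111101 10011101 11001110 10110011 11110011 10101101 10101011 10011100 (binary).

Byte at offset 0: 0x74 = 01110100 → 1-byte char (#1). Advance 1.
Byte at offset 1: 0xE0 = 11100000 → 3-byte char (#2). Advance 3.
Byte at offset 4: 0xE3 = 11100011 → 3-byte char (#3). Advance 3.
Byte at offset 7: 0xF1 = 11110001 → 4-byte char (#4). Advance 4.
Byte at offset 11: 0xE0 = 11100000 → 3-byte char (#5). Advance 3.
Byte at offset 14: 0xCE = 11001110 → 2-byte char (#6). Advance 2.
Byte at offset 16: 0xF3 = 11110011 → 4-byte char (#7). Advance 4.
Reached end at offset 20 after 7 code points.

7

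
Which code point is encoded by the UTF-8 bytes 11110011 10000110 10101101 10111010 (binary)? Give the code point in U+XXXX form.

Leading byte 0xF3 = 11110011 matches 11110xxx → 4-byte sequence.
Byte 1: 0xF3 = 11110011, payload 011 (3 bits).
Byte 2: 0x86 = 10000110 (10xxxxxx ✓), payload 000110.
Byte 3: 0xAD = 10101101 (10xxxxxx ✓), payload 101101.
Byte 4: 0xBA = 10111010 (10xxxxxx ✓), payload 111010.
Concatenate: 011000110101101111010 = 0xC6B7A (21 bits → U+C6B7A).

U+C6B7A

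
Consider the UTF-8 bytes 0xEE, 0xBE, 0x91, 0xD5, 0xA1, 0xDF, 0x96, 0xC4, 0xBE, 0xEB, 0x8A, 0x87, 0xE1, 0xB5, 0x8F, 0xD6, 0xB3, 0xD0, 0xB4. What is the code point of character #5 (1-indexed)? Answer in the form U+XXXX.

Offset 0: leading byte 0xEE = 11101110 → 3-byte char #1 = EE BE 91.
Offset 3: leading byte 0xD5 = 11010101 → 2-byte char #2 = D5 A1.
Offset 5: leading byte 0xDF = 11011111 → 2-byte char #3 = DF 96.
Offset 7: leading byte 0xC4 = 11000100 → 2-byte char #4 = C4 BE.
Offset 9: leading byte 0xEB = 11101011 → 3-byte char #5 = EB 8A 87.
Leading byte 0xEB = 11101011 matches 1110xxxx → 3-byte sequence.
Byte 1: 0xEB = 11101011, payload 1011 (4 bits).
Byte 2: 0x8A = 10001010 (10xxxxxx ✓), payload 001010.
Byte 3: 0x87 = 10000111 (10xxxxxx ✓), payload 000111.
Concatenate: 1011001010000111 = 0xB287 (16 bits → U+B287).

U+B287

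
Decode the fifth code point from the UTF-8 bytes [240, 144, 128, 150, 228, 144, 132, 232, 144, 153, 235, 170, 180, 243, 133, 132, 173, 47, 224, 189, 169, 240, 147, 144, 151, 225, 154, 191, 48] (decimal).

Offset 0: leading byte 0xF0 = 11110000 → 4-byte char #1 = F0 90 80 96.
Offset 4: leading byte 0xE4 = 11100100 → 3-byte char #2 = E4 90 84.
Offset 7: leading byte 0xE8 = 11101000 → 3-byte char #3 = E8 90 99.
Offset 10: leading byte 0xEB = 11101011 → 3-byte char #4 = EB AA B4.
Offset 13: leading byte 0xF3 = 11110011 → 4-byte char #5 = F3 85 84 AD.
Leading byte 0xF3 = 11110011 matches 11110xxx → 4-byte sequence.
Byte 1: 0xF3 = 11110011, payload 011 (3 bits).
Byte 2: 0x85 = 10000101 (10xxxxxx ✓), payload 000101.
Byte 3: 0x84 = 10000100 (10xxxxxx ✓), payload 000100.
Byte 4: 0xAD = 10101101 (10xxxxxx ✓), payload 101101.
Concatenate: 011000101000100101101 = 0xC512D (21 bits → U+C512D).

U+C512D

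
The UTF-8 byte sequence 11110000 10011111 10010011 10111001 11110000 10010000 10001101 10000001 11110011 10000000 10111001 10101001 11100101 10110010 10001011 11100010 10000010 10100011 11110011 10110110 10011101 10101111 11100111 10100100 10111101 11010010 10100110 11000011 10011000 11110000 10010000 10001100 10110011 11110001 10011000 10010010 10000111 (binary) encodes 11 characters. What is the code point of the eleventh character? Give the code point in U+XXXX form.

U+58487

Offset 0: leading byte 0xF0 = 11110000 → 4-byte char #1 = F0 9F 93 B9.
Offset 4: leading byte 0xF0 = 11110000 → 4-byte char #2 = F0 90 8D 81.
Offset 8: leading byte 0xF3 = 11110011 → 4-byte char #3 = F3 80 B9 A9.
Offset 12: leading byte 0xE5 = 11100101 → 3-byte char #4 = E5 B2 8B.
Offset 15: leading byte 0xE2 = 11100010 → 3-byte char #5 = E2 82 A3.
Offset 18: leading byte 0xF3 = 11110011 → 4-byte char #6 = F3 B6 9D AF.
Offset 22: leading byte 0xE7 = 11100111 → 3-byte char #7 = E7 A4 BD.
Offset 25: leading byte 0xD2 = 11010010 → 2-byte char #8 = D2 A6.
Offset 27: leading byte 0xC3 = 11000011 → 2-byte char #9 = C3 98.
Offset 29: leading byte 0xF0 = 11110000 → 4-byte char #10 = F0 90 8C B3.
Offset 33: leading byte 0xF1 = 11110001 → 4-byte char #11 = F1 98 92 87.
Leading byte 0xF1 = 11110001 matches 11110xxx → 4-byte sequence.
Byte 1: 0xF1 = 11110001, payload 001 (3 bits).
Byte 2: 0x98 = 10011000 (10xxxxxx ✓), payload 011000.
Byte 3: 0x92 = 10010010 (10xxxxxx ✓), payload 010010.
Byte 4: 0x87 = 10000111 (10xxxxxx ✓), payload 000111.
Concatenate: 001011000010010000111 = 0x58487 (21 bits → U+58487).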